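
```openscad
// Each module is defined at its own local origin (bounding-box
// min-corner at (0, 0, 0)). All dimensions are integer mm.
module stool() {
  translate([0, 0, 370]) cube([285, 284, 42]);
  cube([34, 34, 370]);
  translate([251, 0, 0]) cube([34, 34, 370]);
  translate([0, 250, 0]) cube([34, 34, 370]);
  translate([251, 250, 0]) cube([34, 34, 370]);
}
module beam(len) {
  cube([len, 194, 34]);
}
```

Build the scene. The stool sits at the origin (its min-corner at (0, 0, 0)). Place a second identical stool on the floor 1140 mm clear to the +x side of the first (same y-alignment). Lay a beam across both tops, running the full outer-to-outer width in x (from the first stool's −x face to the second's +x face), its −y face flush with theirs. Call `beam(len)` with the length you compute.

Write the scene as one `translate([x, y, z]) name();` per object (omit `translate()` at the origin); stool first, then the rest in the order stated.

stool();
translate([1425, 0, 0]) stool();
translate([0, 0, 412]) beam(1710);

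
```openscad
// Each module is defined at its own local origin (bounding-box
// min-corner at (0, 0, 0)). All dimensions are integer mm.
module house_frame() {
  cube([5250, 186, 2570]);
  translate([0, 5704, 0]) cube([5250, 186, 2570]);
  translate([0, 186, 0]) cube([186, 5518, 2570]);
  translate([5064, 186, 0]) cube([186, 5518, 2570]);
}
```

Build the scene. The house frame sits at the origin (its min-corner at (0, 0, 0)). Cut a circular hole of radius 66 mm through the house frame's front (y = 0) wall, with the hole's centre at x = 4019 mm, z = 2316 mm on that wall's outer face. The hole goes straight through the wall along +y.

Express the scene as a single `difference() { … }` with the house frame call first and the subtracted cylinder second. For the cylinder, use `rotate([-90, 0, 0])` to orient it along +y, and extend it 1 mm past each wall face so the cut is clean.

difference() {
  house_frame();
  translate([4019, -1, 2316]) rotate([-90, 0, 0]) cylinder(h = 188, r = 66);
}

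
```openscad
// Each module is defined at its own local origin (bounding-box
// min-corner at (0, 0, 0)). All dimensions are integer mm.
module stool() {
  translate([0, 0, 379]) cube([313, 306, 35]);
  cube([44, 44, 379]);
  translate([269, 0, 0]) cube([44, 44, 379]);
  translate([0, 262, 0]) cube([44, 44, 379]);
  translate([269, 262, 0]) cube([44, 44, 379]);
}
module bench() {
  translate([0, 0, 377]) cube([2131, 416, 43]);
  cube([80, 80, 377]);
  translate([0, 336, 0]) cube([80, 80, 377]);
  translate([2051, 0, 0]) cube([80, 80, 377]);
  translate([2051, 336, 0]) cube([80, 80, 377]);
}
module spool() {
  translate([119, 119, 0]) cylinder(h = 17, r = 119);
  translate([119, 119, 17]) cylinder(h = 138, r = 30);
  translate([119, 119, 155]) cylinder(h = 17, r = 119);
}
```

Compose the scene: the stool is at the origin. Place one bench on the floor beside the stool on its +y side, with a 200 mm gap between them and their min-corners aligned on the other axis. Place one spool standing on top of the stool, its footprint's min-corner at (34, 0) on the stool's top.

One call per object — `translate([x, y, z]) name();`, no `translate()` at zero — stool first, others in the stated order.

stool();
translate([0, 506, 0]) bench();
translate([34, 0, 414]) spool();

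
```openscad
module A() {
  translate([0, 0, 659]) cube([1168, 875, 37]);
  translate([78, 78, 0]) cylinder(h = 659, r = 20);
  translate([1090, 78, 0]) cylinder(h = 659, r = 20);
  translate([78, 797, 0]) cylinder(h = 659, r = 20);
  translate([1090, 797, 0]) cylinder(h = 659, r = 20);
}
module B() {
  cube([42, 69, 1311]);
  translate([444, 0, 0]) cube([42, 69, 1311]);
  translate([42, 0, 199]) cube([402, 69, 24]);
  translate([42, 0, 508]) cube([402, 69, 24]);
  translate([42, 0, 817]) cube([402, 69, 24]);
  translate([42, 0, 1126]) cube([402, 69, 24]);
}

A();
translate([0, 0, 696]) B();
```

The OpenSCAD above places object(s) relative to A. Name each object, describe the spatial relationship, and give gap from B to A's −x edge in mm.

The ladder's min-x is at 0; the table's min-x is 0; gap = 0 mm.

A is a table. B is a ladder. The ladder is on top of the table. The gap from the ladder to the table's −x edge is 0 mm.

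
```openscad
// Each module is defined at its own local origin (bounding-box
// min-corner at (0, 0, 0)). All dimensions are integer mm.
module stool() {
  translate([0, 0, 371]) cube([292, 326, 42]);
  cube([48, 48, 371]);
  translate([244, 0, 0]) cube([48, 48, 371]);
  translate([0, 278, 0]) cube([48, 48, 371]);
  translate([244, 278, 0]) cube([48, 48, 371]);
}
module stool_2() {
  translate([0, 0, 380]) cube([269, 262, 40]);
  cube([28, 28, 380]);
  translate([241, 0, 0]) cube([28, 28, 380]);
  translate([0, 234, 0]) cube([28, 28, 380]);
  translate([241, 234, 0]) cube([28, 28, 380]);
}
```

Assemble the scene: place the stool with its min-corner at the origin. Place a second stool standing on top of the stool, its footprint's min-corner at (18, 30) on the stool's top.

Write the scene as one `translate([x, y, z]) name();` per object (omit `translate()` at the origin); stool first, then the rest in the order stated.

stool();
translate([18, 30, 413]) stool_2();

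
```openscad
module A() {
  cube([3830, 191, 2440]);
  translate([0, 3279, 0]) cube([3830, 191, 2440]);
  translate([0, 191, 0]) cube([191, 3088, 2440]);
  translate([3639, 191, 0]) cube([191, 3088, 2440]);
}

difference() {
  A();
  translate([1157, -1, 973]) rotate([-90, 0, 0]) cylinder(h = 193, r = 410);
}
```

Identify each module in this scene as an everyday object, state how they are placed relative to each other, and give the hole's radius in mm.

A is a house frame. The house frame has a circular hole through its front wall. The hole's radius is 410 mm.

The subtracted cylinder has r = 410 mm.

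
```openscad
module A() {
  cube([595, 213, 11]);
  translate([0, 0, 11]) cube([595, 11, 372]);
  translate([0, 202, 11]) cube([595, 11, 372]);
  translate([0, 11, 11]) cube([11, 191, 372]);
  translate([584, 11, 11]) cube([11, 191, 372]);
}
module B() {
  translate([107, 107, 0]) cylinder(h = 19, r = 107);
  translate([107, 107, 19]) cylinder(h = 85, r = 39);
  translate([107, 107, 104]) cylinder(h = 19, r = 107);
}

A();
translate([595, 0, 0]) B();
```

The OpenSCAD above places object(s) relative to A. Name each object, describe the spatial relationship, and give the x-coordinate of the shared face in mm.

The open box's +x face and the spool's −x face are both at x = 595 mm.

A is an open box. B is a spool. The spool is against the open box's +x side, with their −y faces flush. The x-coordinate of the shared face is 595 mm.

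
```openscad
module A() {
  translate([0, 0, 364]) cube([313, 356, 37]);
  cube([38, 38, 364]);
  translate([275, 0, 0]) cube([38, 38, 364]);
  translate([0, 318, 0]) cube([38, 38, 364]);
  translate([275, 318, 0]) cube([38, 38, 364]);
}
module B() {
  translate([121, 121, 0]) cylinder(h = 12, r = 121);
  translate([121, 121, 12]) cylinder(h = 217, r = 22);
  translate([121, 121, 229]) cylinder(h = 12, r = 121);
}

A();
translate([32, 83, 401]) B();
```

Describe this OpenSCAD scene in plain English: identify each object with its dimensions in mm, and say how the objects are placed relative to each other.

A is a simple wooden stool: a rectangular seat 313 mm (x) by 356 mm (y), 37 mm thick, top face at z = 401 mm, on four square legs, each 38×38 mm in cross-section. The legs rest on z = 0, each flush with a corner of the seat.

B is a spool: two coaxial disc flanges of radius 121 mm and thickness 12 mm, joined by a core cylinder of radius 22 mm and height 217 mm. The lower flange rests on z = 0 and the three cylinders share a vertical axis.

The spool is on top of the stool.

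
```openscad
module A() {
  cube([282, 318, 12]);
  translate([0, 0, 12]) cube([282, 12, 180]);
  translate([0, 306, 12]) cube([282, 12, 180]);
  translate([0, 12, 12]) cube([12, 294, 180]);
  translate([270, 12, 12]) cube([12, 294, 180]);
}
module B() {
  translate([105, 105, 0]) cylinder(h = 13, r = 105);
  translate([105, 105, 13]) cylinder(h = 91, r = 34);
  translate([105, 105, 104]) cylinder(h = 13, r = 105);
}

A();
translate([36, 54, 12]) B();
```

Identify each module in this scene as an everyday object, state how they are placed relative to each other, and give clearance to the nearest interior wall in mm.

Clearances: x = 24, y = 42; minimum 24 mm.

A is an open box. B is a spool. The spool sits inside the open box, centred. The clearance to the nearest interior wall is 24 mm.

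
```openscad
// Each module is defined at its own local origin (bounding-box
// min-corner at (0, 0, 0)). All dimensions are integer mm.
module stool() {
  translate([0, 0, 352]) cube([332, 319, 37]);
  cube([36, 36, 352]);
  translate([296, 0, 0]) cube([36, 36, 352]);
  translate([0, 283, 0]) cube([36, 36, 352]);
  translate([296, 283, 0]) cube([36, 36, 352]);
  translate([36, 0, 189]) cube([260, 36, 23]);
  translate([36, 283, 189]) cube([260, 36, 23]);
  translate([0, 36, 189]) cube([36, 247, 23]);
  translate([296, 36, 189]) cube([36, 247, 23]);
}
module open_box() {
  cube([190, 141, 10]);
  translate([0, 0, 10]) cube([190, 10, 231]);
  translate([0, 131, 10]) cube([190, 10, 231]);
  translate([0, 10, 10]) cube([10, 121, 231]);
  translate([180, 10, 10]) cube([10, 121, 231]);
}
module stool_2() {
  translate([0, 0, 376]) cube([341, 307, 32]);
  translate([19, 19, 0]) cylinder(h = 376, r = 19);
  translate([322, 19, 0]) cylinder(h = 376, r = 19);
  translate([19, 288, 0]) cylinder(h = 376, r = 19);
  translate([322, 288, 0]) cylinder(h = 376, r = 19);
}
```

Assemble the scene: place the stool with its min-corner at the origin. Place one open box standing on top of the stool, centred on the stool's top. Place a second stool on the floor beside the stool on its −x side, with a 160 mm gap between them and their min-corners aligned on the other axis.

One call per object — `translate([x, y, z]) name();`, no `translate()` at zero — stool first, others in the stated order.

stool();
translate([71, 89, 389]) open_box();
translate([-501, 0, 0]) stool_2();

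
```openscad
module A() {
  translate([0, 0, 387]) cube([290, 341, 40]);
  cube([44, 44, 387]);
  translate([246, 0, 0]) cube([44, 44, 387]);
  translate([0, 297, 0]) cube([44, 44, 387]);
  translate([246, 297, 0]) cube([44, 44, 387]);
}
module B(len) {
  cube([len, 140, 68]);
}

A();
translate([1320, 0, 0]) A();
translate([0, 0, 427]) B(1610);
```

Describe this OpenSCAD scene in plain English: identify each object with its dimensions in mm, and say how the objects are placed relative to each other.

A is a simple wooden stool: a rectangular seat 290 mm (x) by 341 mm (y), 40 mm thick, top face at z = 427 mm, on four square legs, each 44×44 mm in cross-section. The legs rest on z = 0, each flush with a corner of the seat.

B is a rectangular beam 1610 mm long (x), 140 mm deep (y), 68 mm thick (z).

The beam spans the tops of two stools placed 1030 mm apart, resting at z = 427 mm.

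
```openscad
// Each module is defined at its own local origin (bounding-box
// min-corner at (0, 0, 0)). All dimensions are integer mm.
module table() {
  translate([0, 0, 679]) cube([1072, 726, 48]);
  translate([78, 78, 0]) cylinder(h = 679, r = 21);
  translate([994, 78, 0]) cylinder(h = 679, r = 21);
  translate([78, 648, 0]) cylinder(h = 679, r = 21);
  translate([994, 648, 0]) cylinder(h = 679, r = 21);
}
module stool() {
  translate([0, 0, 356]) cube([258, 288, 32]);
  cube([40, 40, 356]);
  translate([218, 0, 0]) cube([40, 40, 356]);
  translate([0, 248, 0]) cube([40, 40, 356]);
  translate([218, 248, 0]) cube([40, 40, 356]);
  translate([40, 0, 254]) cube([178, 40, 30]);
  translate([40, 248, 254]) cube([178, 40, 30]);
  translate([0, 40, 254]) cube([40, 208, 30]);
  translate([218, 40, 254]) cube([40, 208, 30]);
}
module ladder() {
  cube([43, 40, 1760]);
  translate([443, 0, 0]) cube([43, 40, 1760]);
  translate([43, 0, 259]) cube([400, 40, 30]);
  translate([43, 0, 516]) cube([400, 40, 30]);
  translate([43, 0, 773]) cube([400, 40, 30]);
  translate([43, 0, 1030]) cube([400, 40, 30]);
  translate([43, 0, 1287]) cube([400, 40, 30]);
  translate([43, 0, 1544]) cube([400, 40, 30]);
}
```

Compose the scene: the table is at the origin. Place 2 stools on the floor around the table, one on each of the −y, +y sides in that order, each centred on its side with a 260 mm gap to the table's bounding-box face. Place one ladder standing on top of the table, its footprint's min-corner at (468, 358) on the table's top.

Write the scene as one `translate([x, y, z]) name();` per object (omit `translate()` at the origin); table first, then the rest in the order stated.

table();
translate([407, -548, 0]) stool();
translate([407, 986, 0]) stool();
translate([468, 358, 727]) ladder();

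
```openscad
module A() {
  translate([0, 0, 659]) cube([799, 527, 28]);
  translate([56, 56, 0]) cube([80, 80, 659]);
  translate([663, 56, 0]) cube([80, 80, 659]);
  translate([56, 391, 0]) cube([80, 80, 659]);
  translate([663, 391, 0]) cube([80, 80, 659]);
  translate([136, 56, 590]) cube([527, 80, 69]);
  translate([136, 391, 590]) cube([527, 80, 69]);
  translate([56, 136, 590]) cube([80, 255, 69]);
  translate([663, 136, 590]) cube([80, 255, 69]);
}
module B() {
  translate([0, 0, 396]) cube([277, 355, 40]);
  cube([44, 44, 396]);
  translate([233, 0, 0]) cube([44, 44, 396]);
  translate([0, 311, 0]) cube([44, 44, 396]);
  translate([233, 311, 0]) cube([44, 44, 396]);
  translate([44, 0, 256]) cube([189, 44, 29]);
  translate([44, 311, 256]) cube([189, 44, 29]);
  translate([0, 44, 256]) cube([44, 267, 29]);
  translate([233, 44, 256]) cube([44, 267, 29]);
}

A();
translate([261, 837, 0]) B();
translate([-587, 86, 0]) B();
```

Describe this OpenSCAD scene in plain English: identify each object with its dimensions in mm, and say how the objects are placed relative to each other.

A is a table: top 799 mm (x) × 527 mm (y), 28 mm thick, upper face at z = 687 mm, on four 80×80 mm square legs, each inset 56 mm from the nearest pair of top edges, running from z = 0 to the bottom of the top. Four apron rails, 80 mm thick and 69 mm tall, run between adjacent legs with their top edges flush with the underside of the top and their outer faces flush with the legs' outer faces.

B is a four-legged stool. The seat is 277×355 mm, 40 mm thick, top at z = 436 mm. It stands on four square legs, each 44×44 mm in cross-section, from z = 0 to the seat underside, each flush with a corner of the seat. Four stretchers, 44 mm wide and 29 mm tall, connect adjacent legs with their undersides at z = 256 mm, each running between the inner faces of the legs it joins and aligned with the legs' outer faces on the other axis.

Two stools sit around the table at the +y, −x sides.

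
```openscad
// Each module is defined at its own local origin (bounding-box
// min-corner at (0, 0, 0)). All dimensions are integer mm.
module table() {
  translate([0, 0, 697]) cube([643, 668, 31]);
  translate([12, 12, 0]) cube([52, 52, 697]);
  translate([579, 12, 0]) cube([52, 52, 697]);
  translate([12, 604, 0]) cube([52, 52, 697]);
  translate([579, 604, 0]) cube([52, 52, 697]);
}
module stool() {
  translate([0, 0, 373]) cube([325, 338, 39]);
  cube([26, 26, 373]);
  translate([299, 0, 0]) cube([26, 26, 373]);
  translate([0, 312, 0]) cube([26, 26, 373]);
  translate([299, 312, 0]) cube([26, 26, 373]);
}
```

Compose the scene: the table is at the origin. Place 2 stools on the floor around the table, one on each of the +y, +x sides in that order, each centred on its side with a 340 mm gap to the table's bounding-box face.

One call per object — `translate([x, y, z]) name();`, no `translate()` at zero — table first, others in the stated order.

table();
translate([159, 1008, 0]) stool();
translate([983, 165, 0]) stool();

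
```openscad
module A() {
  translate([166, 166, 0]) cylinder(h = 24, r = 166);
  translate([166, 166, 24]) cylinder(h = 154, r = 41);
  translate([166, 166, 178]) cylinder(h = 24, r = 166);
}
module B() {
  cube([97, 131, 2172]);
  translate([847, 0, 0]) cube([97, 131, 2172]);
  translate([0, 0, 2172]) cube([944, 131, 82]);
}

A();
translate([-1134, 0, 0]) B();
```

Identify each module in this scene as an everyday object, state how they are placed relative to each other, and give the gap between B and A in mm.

A is a spool. B is a door frame. The door frame is on the floor beside the spool on its −x side. The gap between the door frame and the spool is 190 mm.

The door frame's nearest face is 190 mm from the spool's −x face.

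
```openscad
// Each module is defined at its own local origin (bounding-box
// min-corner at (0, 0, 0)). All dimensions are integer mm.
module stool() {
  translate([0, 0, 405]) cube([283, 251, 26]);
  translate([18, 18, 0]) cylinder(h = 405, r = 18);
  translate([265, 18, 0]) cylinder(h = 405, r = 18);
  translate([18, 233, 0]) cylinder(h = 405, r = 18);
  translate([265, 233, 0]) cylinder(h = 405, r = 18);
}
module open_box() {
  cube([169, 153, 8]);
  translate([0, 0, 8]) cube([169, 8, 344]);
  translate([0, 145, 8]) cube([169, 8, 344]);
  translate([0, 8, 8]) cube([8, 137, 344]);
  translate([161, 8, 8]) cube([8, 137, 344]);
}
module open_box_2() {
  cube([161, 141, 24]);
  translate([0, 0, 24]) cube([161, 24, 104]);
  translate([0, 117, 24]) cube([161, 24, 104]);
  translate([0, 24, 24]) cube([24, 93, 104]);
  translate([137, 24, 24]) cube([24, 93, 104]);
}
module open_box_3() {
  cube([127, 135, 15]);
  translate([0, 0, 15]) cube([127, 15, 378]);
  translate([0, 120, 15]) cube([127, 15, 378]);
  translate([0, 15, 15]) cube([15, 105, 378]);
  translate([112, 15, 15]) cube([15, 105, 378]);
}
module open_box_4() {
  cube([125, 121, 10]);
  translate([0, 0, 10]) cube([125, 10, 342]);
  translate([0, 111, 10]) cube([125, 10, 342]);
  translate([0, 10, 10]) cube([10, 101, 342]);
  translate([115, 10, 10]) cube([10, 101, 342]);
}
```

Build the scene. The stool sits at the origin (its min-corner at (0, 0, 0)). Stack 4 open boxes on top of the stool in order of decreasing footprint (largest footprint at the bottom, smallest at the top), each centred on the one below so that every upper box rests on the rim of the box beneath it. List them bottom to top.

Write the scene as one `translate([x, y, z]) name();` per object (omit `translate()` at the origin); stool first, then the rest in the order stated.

stool();
translate([57, 49, 431]) open_box();
translate([61, 55, 783]) open_box_2();
translate([78, 58, 911]) open_box_3();
translate([79, 65, 1304]) open_box_4();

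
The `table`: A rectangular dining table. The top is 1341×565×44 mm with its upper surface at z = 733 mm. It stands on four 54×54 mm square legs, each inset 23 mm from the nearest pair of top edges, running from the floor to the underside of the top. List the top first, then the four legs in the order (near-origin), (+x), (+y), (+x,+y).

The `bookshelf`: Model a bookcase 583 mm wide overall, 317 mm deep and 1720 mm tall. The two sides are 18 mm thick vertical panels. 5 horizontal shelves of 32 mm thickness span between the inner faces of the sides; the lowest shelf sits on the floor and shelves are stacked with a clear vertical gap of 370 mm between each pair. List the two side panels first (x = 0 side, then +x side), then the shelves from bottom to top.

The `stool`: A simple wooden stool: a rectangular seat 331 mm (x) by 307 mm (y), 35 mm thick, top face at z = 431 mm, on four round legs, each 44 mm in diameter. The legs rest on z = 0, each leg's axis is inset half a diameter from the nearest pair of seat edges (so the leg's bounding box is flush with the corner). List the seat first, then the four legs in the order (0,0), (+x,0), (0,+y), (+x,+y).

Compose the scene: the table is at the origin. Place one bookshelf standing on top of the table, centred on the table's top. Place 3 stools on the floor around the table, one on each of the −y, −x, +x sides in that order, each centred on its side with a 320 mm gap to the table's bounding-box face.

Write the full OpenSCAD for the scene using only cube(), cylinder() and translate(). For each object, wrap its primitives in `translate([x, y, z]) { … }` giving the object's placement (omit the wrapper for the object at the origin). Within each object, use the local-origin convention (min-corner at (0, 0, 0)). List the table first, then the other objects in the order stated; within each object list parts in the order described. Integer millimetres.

translate([0, 0, 689]) cube([1341, 565, 44]);
translate([23, 23, 0]) cube([54, 54, 689]);
translate([1264, 23, 0]) cube([54, 54, 689]);
translate([23, 488, 0]) cube([54, 54, 689]);
translate([1264, 488, 0]) cube([54, 54, 689]);
translate([379, 124, 733]) {
  cube([18, 317, 1720]);
  translate([565, 0, 0]) cube([18, 317, 1720]);
  translate([18, 0, 0]) cube([547, 317, 32]);
  translate([18, 0, 402]) cube([547, 317, 32]);
  translate([18, 0, 804]) cube([547, 317, 32]);
  translate([18, 0, 1206]) cube([547, 317, 32]);
  translate([18, 0, 1608]) cube([547, 317, 32]);
}
translate([505, -627, 0]) {
  translate([0, 0, 396]) cube([331, 307, 35]);
  translate([22, 22, 0]) cylinder(h = 396, r = 22);
  translate([309, 22, 0]) cylinder(h = 396, r = 22);
  translate([22, 285, 0]) cylinder(h = 396, r = 22);
  translate([309, 285, 0]) cylinder(h = 396, r = 22);
}
translate([-651, 129, 0]) {
  translate([0, 0, 396]) cube([331, 307, 35]);
  translate([22, 22, 0]) cylinder(h = 396, r = 22);
  translate([309, 22, 0]) cylinder(h = 396, r = 22);
  translate([22, 285, 0]) cylinder(h = 396, r = 22);
  translate([309, 285, 0]) cylinder(h = 396, r = 22);
}
translate([1661, 129, 0]) {
  translate([0, 0, 396]) cube([331, 307, 35]);
  translate([22, 22, 0]) cylinder(h = 396, r = 22);
  translate([309, 22, 0]) cylinder(h = 396, r = 22);
  translate([22, 285, 0]) cylinder(h = 396, r = 22);
  translate([309, 285, 0]) cylinder(h = 396, r = 22);
}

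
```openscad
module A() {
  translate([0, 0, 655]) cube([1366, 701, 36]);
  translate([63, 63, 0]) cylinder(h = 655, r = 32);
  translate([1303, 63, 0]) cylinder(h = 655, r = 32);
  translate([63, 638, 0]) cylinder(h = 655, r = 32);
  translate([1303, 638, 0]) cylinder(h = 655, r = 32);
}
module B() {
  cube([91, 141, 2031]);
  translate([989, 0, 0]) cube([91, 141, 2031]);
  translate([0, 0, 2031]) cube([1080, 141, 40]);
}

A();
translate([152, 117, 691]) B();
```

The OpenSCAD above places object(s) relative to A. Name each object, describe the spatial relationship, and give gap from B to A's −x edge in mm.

A is a table. B is a door frame. The door frame is on top of the table. The gap from the door frame to the table's −x edge is 152 mm.

The door frame's min-x is at 152; the table's min-x is 0; gap = 152 mm.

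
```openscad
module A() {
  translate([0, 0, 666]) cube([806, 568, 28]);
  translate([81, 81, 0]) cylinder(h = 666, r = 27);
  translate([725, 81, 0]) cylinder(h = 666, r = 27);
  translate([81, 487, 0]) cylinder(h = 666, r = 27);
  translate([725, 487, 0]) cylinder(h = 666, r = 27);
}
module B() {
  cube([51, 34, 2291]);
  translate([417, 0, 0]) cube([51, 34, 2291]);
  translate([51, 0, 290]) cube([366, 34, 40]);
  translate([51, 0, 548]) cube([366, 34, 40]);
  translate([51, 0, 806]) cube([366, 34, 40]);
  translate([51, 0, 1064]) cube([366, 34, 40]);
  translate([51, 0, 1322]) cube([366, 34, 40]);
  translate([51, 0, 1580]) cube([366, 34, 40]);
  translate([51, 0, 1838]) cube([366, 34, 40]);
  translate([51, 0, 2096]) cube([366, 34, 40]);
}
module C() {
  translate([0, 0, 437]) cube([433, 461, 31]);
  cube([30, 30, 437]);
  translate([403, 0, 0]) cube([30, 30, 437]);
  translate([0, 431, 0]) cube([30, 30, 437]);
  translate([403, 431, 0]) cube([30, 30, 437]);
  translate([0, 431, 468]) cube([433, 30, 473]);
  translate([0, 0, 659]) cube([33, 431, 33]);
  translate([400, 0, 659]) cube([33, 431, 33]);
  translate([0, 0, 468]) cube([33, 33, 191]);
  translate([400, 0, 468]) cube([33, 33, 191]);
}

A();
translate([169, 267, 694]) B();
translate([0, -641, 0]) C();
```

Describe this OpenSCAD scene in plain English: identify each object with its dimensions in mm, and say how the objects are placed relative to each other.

A is a table with a 806×568 mm rectangular top, 28 mm thick, top surface at z = 694 mm, supported by four round legs of 54 mm diameter, each leg's bounding box inset 54 mm from the nearest pair of top edges, running from the floor.

B is a wooden ladder with two side rails of 51×34 mm section and 2291 mm height, set 468 mm apart overall. Between them run 8 rectangular rungs (34 mm deep, 40 mm thick), front faces flush with the rails' −y face. The bottom of the first rung is 290 mm above the floor and each subsequent rung is 258 mm higher than the one below.

C is a chair: 433×461 mm seat, 31 mm thick, top at z = 468 mm, on four 30 mm square corner legs flush with the seat edges. A 30 mm thick backrest slab spans the full seat width, extending 473 mm above the seat top, its back face flush with the seat's +y edge. Two armrests of 33×33 mm section run along each side from the seat's front edge to the front of the backrest, top faces 224 mm above the seat top and outer faces flush with the seat's x-edges; a 33×33 mm post under the front of each armrest stands on the seat at the front corner.

The ladder is on top of the table, centred. The chair is on the floor beside the table on its −y side.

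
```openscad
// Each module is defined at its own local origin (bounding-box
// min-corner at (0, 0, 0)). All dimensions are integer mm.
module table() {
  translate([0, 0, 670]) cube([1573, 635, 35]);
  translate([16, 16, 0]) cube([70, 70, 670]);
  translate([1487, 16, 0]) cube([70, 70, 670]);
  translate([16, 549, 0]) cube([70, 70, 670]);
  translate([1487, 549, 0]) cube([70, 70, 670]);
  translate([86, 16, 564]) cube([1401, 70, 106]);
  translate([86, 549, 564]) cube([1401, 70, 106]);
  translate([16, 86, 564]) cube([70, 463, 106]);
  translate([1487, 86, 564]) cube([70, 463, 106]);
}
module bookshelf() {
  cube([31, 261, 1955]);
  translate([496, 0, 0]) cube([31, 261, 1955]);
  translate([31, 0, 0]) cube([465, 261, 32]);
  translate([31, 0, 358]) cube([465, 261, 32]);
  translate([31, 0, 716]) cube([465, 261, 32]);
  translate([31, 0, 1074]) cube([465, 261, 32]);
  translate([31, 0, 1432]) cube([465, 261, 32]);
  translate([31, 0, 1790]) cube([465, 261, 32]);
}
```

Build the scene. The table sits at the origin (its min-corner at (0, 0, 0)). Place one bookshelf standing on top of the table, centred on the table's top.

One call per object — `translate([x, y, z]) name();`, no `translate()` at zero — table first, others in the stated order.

table();
translate([523, 187, 705]) bookshelf();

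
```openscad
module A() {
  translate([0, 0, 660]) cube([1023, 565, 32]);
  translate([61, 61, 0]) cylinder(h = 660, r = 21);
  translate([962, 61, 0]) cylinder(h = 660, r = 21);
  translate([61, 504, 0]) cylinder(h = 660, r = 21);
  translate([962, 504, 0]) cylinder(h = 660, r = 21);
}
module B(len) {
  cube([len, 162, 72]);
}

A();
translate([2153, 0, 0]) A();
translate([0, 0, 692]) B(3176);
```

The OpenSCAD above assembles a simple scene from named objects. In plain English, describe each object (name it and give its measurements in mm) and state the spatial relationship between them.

A is a table with a 1023×565 mm rectangular top, 32 mm thick, top surface at z = 692 mm, supported by four round legs of 42 mm diameter, each leg's bounding box inset 40 mm from the nearest pair of top edges, running from the floor.

B is a rectangular beam 3176 mm long (x), 162 mm deep (y), 72 mm thick (z).

The beam spans the tops of two tables placed 1130 mm apart, resting at z = 692 mm.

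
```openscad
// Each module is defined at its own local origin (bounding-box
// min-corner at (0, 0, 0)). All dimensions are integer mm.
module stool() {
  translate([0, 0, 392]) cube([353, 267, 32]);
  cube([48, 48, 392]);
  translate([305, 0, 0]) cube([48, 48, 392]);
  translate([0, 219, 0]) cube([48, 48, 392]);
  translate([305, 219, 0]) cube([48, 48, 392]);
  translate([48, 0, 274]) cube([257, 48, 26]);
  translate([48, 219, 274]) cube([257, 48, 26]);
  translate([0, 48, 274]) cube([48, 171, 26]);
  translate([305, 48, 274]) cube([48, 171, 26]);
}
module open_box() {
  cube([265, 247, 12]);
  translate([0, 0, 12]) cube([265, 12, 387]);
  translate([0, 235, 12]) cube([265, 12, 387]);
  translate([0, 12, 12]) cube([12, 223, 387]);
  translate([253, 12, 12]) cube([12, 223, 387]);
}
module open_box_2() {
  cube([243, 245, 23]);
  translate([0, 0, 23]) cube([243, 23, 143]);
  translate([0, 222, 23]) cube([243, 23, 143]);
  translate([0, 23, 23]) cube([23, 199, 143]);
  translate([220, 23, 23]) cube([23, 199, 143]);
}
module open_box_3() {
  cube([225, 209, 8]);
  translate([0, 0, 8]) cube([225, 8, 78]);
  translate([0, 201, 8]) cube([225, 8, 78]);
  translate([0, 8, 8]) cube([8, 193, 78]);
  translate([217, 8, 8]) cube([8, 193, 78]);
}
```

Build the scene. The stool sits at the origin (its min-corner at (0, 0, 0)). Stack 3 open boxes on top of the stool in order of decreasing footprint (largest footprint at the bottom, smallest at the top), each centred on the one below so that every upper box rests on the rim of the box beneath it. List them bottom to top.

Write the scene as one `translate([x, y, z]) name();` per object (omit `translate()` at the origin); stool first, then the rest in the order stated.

stool();
translate([44, 10, 424]) open_box();
translate([55, 11, 823]) open_box_2();
translate([64, 29, 989]) open_box_3();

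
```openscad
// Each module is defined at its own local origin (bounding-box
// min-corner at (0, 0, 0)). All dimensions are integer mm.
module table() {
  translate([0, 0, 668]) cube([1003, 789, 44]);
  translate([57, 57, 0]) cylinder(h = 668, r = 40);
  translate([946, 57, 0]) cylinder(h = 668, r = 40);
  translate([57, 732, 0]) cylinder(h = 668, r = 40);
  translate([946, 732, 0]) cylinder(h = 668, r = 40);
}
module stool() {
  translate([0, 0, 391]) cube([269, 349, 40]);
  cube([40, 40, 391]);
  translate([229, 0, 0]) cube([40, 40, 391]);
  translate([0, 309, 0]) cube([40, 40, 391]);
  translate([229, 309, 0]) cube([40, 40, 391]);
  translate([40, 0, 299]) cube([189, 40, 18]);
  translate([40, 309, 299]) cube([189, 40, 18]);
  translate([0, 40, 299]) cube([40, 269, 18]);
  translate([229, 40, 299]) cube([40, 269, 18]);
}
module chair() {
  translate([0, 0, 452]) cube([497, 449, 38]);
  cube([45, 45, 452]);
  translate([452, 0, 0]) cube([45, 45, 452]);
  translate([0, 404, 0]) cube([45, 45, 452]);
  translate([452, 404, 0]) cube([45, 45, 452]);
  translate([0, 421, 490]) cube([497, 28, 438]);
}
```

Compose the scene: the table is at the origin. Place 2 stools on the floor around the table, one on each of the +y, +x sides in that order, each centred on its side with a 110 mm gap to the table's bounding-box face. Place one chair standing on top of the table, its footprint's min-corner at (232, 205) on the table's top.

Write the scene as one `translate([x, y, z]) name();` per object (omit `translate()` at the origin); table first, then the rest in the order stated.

table();
translate([367, 899, 0]) stool();
translate([1113, 220, 0]) stool();
translate([232, 205, 712]) chair();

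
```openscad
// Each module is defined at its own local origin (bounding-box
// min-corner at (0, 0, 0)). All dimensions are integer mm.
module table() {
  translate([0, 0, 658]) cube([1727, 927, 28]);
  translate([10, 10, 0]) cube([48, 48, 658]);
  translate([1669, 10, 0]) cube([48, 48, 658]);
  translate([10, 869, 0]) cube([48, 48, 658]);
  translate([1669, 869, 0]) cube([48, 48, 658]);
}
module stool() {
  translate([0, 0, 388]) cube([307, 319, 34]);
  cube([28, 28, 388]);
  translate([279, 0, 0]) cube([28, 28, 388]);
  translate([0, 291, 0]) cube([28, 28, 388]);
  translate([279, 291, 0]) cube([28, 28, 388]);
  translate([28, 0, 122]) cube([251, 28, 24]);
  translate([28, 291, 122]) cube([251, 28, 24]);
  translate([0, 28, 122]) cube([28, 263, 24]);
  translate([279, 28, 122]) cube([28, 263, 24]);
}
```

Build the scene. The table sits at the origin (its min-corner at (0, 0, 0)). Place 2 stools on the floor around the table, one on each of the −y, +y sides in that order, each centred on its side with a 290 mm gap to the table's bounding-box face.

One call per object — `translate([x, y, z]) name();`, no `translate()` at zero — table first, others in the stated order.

table();
translate([710, -609, 0]) stool();
translate([710, 1217, 0]) stool();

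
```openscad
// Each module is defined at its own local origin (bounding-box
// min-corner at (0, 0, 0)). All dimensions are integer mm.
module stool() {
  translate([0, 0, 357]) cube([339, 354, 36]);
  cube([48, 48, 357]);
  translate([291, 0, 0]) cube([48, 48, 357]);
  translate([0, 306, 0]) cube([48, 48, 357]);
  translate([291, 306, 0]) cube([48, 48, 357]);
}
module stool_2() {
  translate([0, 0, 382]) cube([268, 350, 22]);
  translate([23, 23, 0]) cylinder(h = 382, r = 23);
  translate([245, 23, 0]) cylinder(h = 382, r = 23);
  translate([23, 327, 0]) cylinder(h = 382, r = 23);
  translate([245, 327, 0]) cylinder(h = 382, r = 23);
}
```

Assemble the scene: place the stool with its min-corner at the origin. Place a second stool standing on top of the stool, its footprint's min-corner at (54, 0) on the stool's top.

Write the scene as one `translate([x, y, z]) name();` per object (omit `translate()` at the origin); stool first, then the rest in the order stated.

stool();
translate([54, 0, 393]) stool_2();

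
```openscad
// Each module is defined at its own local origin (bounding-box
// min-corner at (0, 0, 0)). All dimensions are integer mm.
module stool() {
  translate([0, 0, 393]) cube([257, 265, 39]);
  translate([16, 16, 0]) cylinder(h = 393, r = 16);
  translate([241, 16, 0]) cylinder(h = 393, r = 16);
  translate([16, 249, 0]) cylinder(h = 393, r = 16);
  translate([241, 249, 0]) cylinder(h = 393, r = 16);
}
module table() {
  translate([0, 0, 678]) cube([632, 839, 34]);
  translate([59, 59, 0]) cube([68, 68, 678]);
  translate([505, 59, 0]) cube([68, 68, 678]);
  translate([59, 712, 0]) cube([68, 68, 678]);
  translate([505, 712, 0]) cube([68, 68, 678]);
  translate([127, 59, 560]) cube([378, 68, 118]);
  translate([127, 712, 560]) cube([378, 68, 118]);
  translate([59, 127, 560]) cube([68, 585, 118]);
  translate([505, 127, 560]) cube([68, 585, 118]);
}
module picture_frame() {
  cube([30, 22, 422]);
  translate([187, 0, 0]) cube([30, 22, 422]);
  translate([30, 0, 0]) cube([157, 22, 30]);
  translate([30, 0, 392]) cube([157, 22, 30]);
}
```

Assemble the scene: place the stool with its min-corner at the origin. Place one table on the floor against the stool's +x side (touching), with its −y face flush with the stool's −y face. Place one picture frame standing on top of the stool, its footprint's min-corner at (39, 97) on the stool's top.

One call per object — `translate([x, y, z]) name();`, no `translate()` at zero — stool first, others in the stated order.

stool();
translate([257, 0, 0]) table();
translate([39, 97, 432]) picture_frame();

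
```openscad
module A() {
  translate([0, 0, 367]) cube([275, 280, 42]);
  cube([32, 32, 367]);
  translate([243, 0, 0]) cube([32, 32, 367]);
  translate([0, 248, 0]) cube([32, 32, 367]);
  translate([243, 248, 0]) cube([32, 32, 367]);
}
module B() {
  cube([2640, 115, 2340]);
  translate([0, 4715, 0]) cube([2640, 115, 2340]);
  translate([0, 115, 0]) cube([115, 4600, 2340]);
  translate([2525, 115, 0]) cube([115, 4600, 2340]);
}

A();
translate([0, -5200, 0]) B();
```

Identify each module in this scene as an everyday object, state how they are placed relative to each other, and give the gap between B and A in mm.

The house frame's nearest face is 370 mm from the stool's −y face.

A is a stool. B is a house frame. The house frame is on the floor beside the stool on its −y side. The gap between the house frame and the stool is 370 mm.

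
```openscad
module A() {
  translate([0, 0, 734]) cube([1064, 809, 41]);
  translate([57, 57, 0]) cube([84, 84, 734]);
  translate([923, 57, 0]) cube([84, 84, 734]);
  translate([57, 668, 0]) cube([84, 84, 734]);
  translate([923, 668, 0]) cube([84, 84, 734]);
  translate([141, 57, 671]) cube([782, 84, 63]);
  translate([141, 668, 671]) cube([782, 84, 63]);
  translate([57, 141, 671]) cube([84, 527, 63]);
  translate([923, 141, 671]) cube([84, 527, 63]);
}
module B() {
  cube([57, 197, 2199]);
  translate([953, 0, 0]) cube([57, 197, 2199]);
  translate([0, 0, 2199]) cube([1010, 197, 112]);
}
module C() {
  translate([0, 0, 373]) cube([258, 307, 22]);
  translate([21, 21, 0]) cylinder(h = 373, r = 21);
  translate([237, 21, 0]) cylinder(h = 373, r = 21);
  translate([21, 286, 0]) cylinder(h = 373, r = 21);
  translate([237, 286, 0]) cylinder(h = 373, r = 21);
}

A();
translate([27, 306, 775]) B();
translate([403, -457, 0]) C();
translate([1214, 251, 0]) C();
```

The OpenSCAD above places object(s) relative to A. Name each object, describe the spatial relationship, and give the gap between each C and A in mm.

Each stool's nearest face is 150 mm from the table's bounding box.

A is a table. B is a door frame. C is a stool. The door frame is on top of the table, centred. Two stools sit around the table at the −y, +x sides. The gap between each stool and the table is 150 mm.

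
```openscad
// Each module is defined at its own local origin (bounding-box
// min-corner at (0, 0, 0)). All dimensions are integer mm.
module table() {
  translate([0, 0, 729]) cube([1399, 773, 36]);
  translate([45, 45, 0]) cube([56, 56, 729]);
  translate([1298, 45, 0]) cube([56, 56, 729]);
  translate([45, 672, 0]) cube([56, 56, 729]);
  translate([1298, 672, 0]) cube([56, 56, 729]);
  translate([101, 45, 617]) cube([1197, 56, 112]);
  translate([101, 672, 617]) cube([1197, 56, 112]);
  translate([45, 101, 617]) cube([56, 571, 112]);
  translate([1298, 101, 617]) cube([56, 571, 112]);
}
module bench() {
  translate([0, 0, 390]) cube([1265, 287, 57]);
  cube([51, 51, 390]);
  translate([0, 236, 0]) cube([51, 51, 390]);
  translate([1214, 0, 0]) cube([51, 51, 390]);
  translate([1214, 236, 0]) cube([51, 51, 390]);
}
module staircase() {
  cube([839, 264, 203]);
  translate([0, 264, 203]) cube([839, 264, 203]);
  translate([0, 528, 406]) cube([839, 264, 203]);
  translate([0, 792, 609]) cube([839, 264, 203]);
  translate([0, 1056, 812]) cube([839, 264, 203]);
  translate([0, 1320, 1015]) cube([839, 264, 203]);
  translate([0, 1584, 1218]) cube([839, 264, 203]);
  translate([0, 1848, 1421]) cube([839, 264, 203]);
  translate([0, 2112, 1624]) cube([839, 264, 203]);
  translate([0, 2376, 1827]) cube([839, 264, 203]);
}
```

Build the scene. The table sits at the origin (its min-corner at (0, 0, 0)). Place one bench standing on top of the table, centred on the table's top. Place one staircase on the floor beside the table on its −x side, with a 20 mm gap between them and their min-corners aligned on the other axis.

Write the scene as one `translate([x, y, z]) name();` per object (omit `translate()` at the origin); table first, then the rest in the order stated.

table();
translate([67, 243, 765]) bench();
translate([-859, 0, 0]) staircase();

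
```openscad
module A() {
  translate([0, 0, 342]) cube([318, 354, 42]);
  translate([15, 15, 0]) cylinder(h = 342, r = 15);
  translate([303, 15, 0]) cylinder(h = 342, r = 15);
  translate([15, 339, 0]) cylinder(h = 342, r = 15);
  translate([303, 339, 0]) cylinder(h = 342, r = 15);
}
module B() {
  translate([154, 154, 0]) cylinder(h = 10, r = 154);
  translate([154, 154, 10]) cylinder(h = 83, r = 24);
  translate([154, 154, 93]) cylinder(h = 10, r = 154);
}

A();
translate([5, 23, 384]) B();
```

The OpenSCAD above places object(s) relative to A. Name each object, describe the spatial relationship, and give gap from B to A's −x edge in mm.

The spool's min-x is at 5; the stool's min-x is 0; gap = 5 mm.

A is a stool. B is a spool. The spool is on top of the stool, centred. The gap from the spool to the stool's −x edge is 5 mm.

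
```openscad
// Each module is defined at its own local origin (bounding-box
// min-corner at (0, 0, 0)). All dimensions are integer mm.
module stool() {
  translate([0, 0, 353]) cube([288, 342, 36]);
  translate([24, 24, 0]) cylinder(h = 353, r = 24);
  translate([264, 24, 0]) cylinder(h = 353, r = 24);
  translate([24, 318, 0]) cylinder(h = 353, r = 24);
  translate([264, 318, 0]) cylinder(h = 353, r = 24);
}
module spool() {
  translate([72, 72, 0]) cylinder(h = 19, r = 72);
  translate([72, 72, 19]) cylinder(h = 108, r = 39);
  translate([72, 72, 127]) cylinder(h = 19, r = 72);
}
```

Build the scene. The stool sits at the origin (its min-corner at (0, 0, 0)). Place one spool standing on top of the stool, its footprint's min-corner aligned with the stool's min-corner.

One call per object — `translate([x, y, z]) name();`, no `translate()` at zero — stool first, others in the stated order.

stool();
translate([0, 0, 389]) spool();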